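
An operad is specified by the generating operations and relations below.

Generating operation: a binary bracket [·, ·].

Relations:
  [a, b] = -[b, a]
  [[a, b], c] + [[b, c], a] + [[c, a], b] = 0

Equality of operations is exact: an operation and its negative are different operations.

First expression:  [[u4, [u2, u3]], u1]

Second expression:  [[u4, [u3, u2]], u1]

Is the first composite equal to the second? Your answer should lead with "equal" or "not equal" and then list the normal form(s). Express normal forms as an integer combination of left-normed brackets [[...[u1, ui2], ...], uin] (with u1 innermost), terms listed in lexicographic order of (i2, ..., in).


not equal — first [[[u1, u2], u3], u4] - [[[u1, u3], u2], u4] - [[[u1, u4], u2], u3] + [[[u1, u4], u3], u2], second -[[[u1, u2], u3], u4] + [[[u1, u3], u2], u4] + [[[u1, u4], u2], u3] - [[[u1, u4], u3], u2]

Reducing the first expression gives [[[u1, u2], u3], u4] - [[[u1, u3], u2], u4] - [[[u1, u4], u2], u3] + [[[u1, u4], u3], u2]
Reducing the second expression gives -[[[u1, u2], u3], u4] + [[[u1, u3], u2], u4] + [[[u1, u4], u2], u3] - [[[u1, u4], u3], u2]
They disagree, so not equal.


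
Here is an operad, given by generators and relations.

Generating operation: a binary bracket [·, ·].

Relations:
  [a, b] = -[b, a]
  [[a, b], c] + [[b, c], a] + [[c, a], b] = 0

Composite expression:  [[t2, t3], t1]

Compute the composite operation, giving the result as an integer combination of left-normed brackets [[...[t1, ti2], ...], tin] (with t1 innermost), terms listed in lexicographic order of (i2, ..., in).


-[[t1, t2], t3] + [[t1, t3], t2]

A multilinear Lie element is pinned by t1-initial words (t1 innermost).
Composite bracket: [[t2, t3], t1]
The bracket unfolds into 4 signed words via [a, b] = ab - ba (2^2 = 4).
Collect the words opening with t1:
  the word t1t2t3 carries sign -1 and contributes -[[t1, t2], t3]
  the word t1t3t2 carries sign +1 and contributes +[[t1, t3], t2]


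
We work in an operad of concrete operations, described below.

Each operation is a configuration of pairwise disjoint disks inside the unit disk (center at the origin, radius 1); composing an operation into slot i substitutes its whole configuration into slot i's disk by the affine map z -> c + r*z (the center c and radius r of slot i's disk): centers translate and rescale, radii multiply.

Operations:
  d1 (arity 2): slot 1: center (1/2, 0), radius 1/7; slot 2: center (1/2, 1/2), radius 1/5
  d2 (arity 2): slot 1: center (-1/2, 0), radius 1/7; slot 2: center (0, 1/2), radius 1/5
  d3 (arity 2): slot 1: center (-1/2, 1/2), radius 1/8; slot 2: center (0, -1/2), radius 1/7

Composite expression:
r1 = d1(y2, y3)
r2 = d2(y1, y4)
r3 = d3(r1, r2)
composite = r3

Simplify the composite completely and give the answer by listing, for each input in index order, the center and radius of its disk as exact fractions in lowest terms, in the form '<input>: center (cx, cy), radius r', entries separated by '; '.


Nesting under d3 composes maps z -> c + r*z down each y-path.
input y2: applying the 2 nested substitutions gives center (-7/16, 1/2), radius 1/56
input y3: applying the 2 nested substitutions gives center (-7/16, 9/16), radius 1/40
input y1: applying the 2 nested substitutions gives center (-1/14, -1/2), radius 1/49
input y4: applying the 2 nested substitutions gives center (0, -3/7), radius 1/35

y1: center (-1/14, -1/2), radius 1/49; y2: center (-7/16, 1/2), radius 1/56; y3: center (-7/16, 9/16), radius 1/40; y4: center (0, -3/7), radius 1/35


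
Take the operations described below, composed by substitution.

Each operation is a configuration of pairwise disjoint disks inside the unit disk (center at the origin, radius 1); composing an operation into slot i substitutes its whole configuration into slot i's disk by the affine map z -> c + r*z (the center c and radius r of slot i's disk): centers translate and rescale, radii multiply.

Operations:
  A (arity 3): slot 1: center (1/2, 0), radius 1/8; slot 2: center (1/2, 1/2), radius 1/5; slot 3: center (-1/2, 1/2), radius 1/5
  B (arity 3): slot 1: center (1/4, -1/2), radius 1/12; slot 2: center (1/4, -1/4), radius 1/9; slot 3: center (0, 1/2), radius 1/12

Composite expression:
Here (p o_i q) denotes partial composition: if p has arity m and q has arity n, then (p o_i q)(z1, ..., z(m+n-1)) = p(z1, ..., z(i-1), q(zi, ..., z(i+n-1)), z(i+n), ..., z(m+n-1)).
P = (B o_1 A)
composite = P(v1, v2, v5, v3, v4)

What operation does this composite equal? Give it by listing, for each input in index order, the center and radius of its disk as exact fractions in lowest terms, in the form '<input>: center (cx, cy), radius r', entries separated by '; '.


v1: center (7/24, -1/2), radius 1/96; v2: center (7/24, -11/24), radius 1/60; v3: center (1/4, -1/4), radius 1/9; v4: center (0, 1/2), radius 1/12; v5: center (5/24, -11/24), radius 1/60

Nesting under B composes maps z -> c + r*z down each v-path.
for v1, the 2-step affine chain lands on center (7/24, -1/2), radius 1/96
for v2, the 2-step affine chain lands on center (7/24, -11/24), radius 1/60
for v5, the 2-step affine chain lands on center (5/24, -11/24), radius 1/60
for v3, the 1-step affine chain lands on center (1/4, -1/4), radius 1/9
for v4, the 1-step affine chain lands on center (0, 1/2), radius 1/12


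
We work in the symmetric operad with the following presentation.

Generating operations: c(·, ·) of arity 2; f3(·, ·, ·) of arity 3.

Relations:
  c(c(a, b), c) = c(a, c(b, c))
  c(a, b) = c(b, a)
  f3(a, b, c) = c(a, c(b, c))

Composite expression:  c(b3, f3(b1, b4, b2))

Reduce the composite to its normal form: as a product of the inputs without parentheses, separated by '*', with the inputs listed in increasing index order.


b1 * b2 * b3 * b4


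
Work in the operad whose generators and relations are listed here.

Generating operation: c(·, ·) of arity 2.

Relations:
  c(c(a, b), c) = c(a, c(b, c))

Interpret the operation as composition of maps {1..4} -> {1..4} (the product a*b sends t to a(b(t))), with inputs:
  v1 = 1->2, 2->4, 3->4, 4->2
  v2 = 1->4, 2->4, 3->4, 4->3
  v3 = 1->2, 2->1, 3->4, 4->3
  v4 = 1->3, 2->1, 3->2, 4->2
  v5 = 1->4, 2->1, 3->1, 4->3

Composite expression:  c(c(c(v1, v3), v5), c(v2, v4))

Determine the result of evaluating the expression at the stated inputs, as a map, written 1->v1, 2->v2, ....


1->2, 2->2, 3->2, 4->2

c(v1, v3) = 1->4, 2->2, 3->2, 4->4
c(c(v1, v3), v5) = 1->4, 2->4, 3->4, 4->2
c(v2, v4) = 1->4, 2->4, 3->4, 4->4
c(c(c(v1, v3), v5), c(v2, v4)) = 1->2, 2->2, 3->2, 4->2


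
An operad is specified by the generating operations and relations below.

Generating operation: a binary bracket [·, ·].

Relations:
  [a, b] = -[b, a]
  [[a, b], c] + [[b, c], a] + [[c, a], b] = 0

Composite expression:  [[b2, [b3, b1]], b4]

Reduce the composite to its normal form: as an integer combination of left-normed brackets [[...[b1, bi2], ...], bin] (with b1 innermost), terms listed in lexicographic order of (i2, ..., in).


[[[b1, b3], b2], b4]

In the tensor algebra, words opening b1 carry the b1-anchored form.
Composite bracket: [[b2, [b3, b1]], b4]
Applying ab - ba throughout gives 8 signed words (2^3 = 8).
Words beginning with b1 determine it all:
  b1b3b2b4 (sign +1) contributes +[[[b1, b3], b2], b4]


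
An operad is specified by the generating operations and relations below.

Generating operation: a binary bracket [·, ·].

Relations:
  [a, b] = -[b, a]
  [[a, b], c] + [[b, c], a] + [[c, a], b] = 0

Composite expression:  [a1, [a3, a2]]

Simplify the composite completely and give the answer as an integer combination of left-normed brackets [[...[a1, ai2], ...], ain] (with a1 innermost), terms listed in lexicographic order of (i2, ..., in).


-[[a1, a2], a3] + [[a1, a3], a2]

Skip Jacobi rewriting: expand, keep a1-initial words, read off terms.
Composite bracket: [a1, [a3, a2]]
Applying ab - ba throughout gives 4 signed words (2^2 = 4).
Words beginning with a1 determine it all:
  sign of a1a2a3 is -1, so it contributes -[[a1, a2], a3]
  sign of a1a3a2 is +1, so it contributes +[[a1, a3], a2]


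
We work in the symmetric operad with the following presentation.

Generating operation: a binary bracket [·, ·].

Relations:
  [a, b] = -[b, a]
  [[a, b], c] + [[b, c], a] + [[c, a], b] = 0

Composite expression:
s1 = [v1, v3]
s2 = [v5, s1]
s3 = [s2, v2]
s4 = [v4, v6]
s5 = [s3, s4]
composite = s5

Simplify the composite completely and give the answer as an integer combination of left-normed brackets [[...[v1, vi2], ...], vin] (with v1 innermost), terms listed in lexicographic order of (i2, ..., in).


-[[[[[v1, v3], v5], v2], v4], v6] + [[[[[v1, v3], v5], v2], v6], v4]

In the tensor algebra, words opening v1 carry the v1-anchored form.
Composite bracket: [[[v5, [v1, v3]], v2], [v4, v6]]
Expanding via [a, b] = ab - ba: 32 signed words (2^5 = 32).
Keep just the words that open with v1:
  from v1v3v5v2v4v6, sign -1: term -[[[[[v1, v3], v5], v2], v4], v6]
  from v1v3v5v2v6v4, sign +1: term +[[[[[v1, v3], v5], v2], v6], v4]


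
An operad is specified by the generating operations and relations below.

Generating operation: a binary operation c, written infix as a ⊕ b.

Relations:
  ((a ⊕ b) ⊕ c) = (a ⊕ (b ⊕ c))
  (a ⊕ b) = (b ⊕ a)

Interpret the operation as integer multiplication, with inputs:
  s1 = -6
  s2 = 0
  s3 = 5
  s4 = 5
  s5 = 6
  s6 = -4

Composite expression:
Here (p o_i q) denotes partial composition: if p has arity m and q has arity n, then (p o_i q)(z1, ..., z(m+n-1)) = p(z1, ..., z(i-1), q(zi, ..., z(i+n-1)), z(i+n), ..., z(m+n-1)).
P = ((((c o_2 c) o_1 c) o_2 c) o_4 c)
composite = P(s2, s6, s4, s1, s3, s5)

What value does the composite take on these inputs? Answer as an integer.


0

(s6 ⊕ s4) = -20
(s2 ⊕ (s6 ⊕ s4)) = 0
(s1 ⊕ s3) = -30
((s1 ⊕ s3) ⊕ s5) = -180
((s2 ⊕ (s6 ⊕ s4)) ⊕ ((s1 ⊕ s3) ⊕ s5)) = 0


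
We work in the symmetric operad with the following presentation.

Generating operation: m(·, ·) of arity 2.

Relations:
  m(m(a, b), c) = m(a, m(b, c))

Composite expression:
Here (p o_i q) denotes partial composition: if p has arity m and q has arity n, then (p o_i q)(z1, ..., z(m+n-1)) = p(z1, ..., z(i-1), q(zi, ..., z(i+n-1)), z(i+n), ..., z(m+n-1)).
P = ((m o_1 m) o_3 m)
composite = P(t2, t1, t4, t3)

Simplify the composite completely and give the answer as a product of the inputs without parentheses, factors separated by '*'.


t2 * t1 * t4 * t3

All parenthesizations of m agree; list the t-inputs left to right.
m(t2, t1) unparenthesizes to t2 * t1
m(t4, t3) unparenthesizes to t4 * t3
m(m(t2, t1), m(t4, t3)) unparenthesizes to t2 * t1 * t4 * t3


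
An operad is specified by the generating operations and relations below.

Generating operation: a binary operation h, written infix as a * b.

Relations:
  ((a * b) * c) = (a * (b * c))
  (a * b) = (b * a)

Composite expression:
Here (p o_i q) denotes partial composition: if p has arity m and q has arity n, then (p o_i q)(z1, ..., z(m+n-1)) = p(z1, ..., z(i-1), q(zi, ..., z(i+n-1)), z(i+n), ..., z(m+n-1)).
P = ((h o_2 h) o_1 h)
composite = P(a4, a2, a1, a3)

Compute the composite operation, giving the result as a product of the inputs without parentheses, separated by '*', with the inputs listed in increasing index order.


Both nesting and order wash out for h; what remains is which a's occur.
(a4 * a2) reduces to a4 * a2
(a1 * a3) reduces to a1 * a3
((a4 * a2) * (a1 * a3)) reduces to a4 * a2 * a1 * a3
the factors in increasing index order: a1 * a2 * a3 * a4

a1 * a2 * a3 * a4


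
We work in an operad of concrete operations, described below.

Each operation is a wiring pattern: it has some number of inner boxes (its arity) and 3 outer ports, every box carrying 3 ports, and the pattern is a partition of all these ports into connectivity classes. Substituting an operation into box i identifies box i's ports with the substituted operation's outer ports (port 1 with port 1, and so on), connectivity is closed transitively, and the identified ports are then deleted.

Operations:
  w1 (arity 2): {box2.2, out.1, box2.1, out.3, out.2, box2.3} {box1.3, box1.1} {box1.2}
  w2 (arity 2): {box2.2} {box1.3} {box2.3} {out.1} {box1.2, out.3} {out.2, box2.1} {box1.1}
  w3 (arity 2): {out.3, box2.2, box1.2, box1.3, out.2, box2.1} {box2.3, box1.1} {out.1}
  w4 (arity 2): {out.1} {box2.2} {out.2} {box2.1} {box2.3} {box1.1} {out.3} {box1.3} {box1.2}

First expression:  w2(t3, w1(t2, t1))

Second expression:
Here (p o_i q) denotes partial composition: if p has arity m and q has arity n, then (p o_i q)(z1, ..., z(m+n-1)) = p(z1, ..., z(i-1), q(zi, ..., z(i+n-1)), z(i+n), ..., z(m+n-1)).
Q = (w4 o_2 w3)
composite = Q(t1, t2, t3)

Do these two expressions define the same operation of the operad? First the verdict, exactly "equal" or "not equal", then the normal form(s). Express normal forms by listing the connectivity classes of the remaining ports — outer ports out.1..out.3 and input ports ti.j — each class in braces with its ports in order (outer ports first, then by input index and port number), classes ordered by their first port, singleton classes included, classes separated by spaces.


The first composite normalizes to {out.1} {out.2, t1.1, t1.2, t1.3} {out.3, t3.2} {t2.1, t2.3} {t2.2} {t3.1} {t3.3}
The second composite normalizes to {out.1} {out.2} {out.3} {t1.1} {t1.2} {t1.3} {t2.1, t3.3} {t2.2, t2.3, t3.1, t3.2}
They disagree, so not equal.

not equal: they reduce to {out.1} {out.2, t1.1, t1.2, t1.3} {out.3, t3.2} {t2.1, t2.3} {t2.2} {t3.1} {t3.3} and {out.1} {out.2} {out.3} {t1.1} {t1.2} {t1.3} {t2.1, t3.3} {t2.2, t2.3, t3.1, t3.2}


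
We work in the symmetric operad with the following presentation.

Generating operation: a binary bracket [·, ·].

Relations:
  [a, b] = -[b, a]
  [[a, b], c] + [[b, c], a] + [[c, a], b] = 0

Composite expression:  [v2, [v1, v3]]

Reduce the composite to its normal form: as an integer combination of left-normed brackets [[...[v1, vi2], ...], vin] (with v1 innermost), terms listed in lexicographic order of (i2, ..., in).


-[[v1, v3], v2]

Expand each bracket as ab - ba; the v1-initial words give the coefficients.
Composite bracket: [v2, [v1, v3]]
Full expansion: 4 signed words from ab - ba (2^2 = 4).
Only words starting with v1 matter:
  word v1v3v2 has sign -1, contributing -[[v1, v3], v2]


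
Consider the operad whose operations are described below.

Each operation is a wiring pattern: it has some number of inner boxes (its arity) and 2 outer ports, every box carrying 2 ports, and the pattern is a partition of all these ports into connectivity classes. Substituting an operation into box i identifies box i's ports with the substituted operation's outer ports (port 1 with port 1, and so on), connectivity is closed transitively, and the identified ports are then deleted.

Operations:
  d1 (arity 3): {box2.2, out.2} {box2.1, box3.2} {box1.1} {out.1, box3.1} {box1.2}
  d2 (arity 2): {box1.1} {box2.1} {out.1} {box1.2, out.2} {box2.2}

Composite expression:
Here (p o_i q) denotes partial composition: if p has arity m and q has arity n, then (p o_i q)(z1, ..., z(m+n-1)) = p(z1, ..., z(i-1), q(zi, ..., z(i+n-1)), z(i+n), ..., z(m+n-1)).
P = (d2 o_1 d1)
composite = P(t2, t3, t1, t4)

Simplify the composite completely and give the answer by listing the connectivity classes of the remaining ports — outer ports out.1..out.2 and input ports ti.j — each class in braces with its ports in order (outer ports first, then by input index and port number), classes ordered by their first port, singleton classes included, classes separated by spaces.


Treat the ports identified at d2 as solder joints: merge, then drop.
the subtree at d1 composes to {out.1, t1.1} {out.2, t3.2} {t1.2, t3.1} {t2.1} {t2.2} on (t2, t3, t1); out.j = own outer ports
the subtree at d2 composes to {out.1} {out.2, t3.2} {t1.1} {t1.2, t3.1} {t2.1} {t2.2} {t4.1} {t4.2} on (t2, t3, t1, t4); out.j = own outer ports

{out.1} {out.2, t3.2} {t1.1} {t1.2, t3.1} {t2.1} {t2.2} {t4.1} {t4.2}


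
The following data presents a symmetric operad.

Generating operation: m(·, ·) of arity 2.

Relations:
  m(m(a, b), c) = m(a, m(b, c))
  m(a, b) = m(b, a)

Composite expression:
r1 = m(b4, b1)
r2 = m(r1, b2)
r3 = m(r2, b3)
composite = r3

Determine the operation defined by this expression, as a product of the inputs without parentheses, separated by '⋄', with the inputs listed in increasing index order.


b1 ⋄ b2 ⋄ b3 ⋄ b4

Key point: m commutes, so take the b-inputs in any fixed order.
m(b4, b1) spells out as b4 ⋄ b1
m(m(b4, b1), b2) spells out as b4 ⋄ b1 ⋄ b2
m(m(m(b4, b1), b2), b3) spells out as b4 ⋄ b1 ⋄ b2 ⋄ b3
rearranged into index order: b1 ⋄ b2 ⋄ b3 ⋄ b4


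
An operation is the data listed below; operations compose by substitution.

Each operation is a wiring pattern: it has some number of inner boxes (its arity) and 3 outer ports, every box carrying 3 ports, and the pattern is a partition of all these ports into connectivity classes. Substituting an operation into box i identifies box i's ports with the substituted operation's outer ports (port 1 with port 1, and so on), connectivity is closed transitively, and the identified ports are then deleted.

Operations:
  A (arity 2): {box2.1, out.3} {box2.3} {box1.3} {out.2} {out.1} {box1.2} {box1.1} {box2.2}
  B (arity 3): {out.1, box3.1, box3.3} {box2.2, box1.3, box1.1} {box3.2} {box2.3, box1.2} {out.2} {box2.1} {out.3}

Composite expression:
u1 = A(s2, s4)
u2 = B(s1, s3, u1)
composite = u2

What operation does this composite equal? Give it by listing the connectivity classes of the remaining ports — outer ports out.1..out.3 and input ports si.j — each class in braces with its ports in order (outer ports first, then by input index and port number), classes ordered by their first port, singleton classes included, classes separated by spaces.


{out.1, s4.1} {out.2} {out.3} {s1.1, s1.3, s3.2} {s1.2, s3.3} {s2.1} {s2.2} {s2.3} {s3.1} {s4.2} {s4.3}

Treat the ports identified at B as solder joints: merge, then drop.
stage A: inputs (s2, s4), connectivity {out.1} {out.2} {out.3, s4.1} {s2.1} {s2.2} {s2.3} {s4.2} {s4.3}, out.j its boundary
stage B: inputs (s1, s3, s2, s4), connectivity {out.1, s4.1} {out.2} {out.3} {s1.1, s1.3, s3.2} {s1.2, s3.3} {s2.1} {s2.2} {s2.3} {s3.1} {s4.2} {s4.3}, out.j its boundary


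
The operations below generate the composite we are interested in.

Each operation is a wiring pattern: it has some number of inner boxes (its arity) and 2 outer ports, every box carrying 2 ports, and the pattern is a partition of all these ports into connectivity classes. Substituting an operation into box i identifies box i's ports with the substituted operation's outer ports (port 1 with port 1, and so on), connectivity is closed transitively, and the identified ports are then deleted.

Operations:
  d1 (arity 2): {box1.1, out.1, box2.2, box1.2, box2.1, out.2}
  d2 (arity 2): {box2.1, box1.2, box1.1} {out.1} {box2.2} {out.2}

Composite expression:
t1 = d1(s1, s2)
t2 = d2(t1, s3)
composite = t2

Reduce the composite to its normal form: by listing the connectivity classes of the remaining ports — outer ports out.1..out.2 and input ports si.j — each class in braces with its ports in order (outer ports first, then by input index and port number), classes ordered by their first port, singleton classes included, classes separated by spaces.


Reachability decides: close wires over d2-identified ports.
the subtree at d1 composes to {out.1, out.2, s1.1, s1.2, s2.1, s2.2} on (s1, s2); out.j = own outer ports
the subtree at d2 composes to {out.1} {out.2} {s1.1, s1.2, s2.1, s2.2, s3.1} {s3.2} on (s1, s2, s3); out.j = own outer ports

{out.1} {out.2} {s1.1, s1.2, s2.1, s2.2, s3.1} {s3.2}


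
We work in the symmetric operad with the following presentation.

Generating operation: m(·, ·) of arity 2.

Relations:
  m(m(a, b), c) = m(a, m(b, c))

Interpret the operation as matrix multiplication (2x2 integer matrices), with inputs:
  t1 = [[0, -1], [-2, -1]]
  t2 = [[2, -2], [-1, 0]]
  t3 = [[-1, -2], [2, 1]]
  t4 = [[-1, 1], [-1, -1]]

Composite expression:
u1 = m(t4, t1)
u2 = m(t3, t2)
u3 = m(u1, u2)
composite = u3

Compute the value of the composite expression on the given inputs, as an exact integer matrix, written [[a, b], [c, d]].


[[0, -4], [6, -4]]

m(t4, t1) = [[-2, 0], [2, 2]]
m(t3, t2) = [[0, 2], [3, -4]]
m(m(t4, t1), m(t3, t2)) = [[0, -4], [6, -4]]


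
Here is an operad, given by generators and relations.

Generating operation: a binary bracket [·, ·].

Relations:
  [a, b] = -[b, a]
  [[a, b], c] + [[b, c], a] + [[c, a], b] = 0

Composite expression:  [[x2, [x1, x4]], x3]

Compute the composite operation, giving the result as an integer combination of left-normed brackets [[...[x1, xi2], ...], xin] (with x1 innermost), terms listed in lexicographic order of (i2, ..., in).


-[[[x1, x4], x2], x3]


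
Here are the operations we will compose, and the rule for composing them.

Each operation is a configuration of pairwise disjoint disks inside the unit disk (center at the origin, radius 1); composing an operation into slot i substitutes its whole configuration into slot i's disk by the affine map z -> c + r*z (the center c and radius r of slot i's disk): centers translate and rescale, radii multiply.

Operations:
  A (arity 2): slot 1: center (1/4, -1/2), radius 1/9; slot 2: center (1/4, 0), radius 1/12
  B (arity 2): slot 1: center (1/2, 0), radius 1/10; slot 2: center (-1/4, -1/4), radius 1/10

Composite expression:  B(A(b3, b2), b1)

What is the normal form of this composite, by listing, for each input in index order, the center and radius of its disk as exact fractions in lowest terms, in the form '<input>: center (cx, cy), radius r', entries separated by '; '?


Below B, radii multiply path by path; the b-disk centers shift.
input b3: composing its 2 substitution steps yields center (21/40, -1/20), radius 1/90
input b2: composing its 2 substitution steps yields center (21/40, 0), radius 1/120
input b1: composing its 1 substitution step yields center (-1/4, -1/4), radius 1/10

b1: center (-1/4, -1/4), radius 1/10; b2: center (21/40, 0), radius 1/120; b3: center (21/40, -1/20), radius 1/90


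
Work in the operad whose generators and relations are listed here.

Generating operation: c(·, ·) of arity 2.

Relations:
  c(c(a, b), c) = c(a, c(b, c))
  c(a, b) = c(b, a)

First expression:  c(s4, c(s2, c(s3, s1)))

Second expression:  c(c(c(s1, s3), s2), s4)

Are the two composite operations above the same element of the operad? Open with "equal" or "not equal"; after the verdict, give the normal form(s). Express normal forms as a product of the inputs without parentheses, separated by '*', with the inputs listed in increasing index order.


equal — both sides give s1 * s2 * s3 * s4

The first expression, normalized: s1 * s2 * s3 * s4
The second expression, normalized: s1 * s2 * s3 * s4
The normal forms match — equal.


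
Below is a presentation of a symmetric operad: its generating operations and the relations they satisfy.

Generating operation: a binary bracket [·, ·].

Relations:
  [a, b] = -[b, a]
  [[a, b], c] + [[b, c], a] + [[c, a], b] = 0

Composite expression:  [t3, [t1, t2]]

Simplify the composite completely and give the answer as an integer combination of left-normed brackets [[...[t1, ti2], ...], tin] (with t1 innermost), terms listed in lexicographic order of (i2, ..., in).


Left-normed coefficients sit on the t1-initial expansion words.
Composite bracket: [t3, [t1, t2]]
Expanding via [a, b] = ab - ba: 4 signed words (2^2 = 4).
Words beginning with t1 determine it all:
  the word t1t2t3 carries sign -1 and contributes -[[t1, t2], t3]

-[[t1, t2], t3]


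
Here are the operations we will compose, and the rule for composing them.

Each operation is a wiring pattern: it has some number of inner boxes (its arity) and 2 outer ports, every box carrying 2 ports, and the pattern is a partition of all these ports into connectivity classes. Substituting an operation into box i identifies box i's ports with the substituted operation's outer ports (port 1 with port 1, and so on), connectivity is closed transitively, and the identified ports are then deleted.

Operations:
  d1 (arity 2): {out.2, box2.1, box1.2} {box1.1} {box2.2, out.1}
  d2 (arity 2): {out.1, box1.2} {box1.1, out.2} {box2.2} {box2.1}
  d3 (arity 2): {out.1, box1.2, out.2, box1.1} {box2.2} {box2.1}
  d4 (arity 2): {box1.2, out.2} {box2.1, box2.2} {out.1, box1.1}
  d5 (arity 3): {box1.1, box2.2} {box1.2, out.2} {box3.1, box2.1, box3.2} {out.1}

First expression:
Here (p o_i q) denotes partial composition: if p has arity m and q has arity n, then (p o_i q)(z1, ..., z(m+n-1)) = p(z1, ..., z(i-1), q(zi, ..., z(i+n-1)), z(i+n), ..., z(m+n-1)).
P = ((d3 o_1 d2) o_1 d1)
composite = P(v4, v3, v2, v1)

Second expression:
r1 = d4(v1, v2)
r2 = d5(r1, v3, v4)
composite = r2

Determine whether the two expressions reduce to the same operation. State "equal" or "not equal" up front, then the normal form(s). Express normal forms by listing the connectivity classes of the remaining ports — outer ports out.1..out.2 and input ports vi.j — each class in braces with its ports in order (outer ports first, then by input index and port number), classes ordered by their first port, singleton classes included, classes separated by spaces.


not equal; first: {out.1, out.2, v3.1, v3.2, v4.2} {v1.1} {v1.2} {v2.1} {v2.2} {v4.1}; second: {out.1} {out.2, v1.2} {v1.1, v3.2} {v2.1, v2.2} {v3.1, v4.1, v4.2}

The first expression reduces to {out.1, out.2, v3.1, v3.2, v4.2} {v1.1} {v1.2} {v2.1} {v2.2} {v4.1}
The second expression reduces to {out.1} {out.2, v1.2} {v1.1, v3.2} {v2.1, v2.2} {v3.1, v4.1, v4.2}
The forms do not match — not equal.


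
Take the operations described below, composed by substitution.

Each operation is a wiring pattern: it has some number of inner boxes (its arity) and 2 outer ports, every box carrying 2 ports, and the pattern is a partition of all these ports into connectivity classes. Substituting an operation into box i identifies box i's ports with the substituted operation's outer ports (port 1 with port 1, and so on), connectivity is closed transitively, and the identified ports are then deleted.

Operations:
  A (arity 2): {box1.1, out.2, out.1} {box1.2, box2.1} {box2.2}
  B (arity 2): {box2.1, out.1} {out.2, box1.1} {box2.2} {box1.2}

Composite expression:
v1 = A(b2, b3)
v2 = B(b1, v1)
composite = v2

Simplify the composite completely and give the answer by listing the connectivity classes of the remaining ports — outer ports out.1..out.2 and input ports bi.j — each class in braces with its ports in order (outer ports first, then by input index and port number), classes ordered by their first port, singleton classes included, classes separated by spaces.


Connectivity passes through glued B-boundaries; trace each wire chain.
the subtree at A composes to {out.1, out.2, b2.1} {b2.2, b3.1} {b3.2} on (b2, b3); out.j = own outer ports
the subtree at B composes to {out.1, b2.1} {out.2, b1.1} {b1.2} {b2.2, b3.1} {b3.2} on (b1, b2, b3); out.j = own outer ports

{out.1, b2.1} {out.2, b1.1} {b1.2} {b2.2, b3.1} {b3.2}


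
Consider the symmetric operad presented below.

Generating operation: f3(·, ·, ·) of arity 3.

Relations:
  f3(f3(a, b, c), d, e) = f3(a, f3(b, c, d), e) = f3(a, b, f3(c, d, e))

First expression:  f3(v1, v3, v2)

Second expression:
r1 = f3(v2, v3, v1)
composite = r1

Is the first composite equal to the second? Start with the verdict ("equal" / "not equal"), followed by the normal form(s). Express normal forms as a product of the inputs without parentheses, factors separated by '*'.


The first composite normalizes to v1 * v3 * v2
The second composite normalizes to v2 * v3 * v1
The normal forms differ: not equal.

not equal; the first gives v1 * v3 * v2 and the second v2 * v3 * v1


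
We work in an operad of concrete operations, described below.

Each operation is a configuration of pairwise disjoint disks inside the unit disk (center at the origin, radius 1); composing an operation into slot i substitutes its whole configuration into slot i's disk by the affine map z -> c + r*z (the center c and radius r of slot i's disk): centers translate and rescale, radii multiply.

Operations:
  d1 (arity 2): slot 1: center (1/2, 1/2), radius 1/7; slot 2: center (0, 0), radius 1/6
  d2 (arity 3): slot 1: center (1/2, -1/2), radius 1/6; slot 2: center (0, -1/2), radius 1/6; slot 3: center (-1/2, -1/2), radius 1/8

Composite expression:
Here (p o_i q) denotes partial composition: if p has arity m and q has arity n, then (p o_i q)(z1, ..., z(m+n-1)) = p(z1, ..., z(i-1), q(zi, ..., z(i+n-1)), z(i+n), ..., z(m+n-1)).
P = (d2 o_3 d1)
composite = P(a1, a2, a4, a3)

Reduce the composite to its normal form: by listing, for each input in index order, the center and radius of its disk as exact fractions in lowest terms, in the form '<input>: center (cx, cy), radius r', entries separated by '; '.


a1: center (1/2, -1/2), radius 1/6; a2: center (0, -1/2), radius 1/6; a3: center (-1/2, -1/2), radius 1/48; a4: center (-7/16, -7/16), radius 1/56

Below d2, radii multiply path by path; the a-disk centers shift.
tracing a1 down its 1-map path: center (1/2, -1/2), radius 1/6
tracing a2 down its 1-map path: center (0, -1/2), radius 1/6
tracing a4 down its 2-map path: center (-7/16, -7/16), radius 1/56
tracing a3 down its 2-map path: center (-1/2, -1/2), radius 1/48


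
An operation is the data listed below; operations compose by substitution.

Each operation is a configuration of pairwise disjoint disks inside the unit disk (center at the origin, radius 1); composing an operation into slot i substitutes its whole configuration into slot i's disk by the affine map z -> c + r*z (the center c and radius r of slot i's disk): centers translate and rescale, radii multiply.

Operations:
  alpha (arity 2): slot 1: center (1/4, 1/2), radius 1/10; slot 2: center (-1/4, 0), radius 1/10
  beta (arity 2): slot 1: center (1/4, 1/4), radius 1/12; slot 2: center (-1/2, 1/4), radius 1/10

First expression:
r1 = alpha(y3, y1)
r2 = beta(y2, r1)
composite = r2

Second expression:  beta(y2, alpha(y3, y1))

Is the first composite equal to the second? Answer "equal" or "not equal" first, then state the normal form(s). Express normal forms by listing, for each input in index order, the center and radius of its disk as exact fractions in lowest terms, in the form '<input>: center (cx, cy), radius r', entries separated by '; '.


equal — both sides give y1: center (-21/40, 1/4), radius 1/100; y2: center (1/4, 1/4), radius 1/12; y3: center (-19/40, 3/10), radius 1/100

The first expression reduces to y1: center (-21/40, 1/4), radius 1/100; y2: center (1/4, 1/4), radius 1/12; y3: center (-19/40, 3/10), radius 1/100
The second expression reduces to y1: center (-21/40, 1/4), radius 1/100; y2: center (1/4, 1/4), radius 1/12; y3: center (-19/40, 3/10), radius 1/100
Both agree, so they are equal.


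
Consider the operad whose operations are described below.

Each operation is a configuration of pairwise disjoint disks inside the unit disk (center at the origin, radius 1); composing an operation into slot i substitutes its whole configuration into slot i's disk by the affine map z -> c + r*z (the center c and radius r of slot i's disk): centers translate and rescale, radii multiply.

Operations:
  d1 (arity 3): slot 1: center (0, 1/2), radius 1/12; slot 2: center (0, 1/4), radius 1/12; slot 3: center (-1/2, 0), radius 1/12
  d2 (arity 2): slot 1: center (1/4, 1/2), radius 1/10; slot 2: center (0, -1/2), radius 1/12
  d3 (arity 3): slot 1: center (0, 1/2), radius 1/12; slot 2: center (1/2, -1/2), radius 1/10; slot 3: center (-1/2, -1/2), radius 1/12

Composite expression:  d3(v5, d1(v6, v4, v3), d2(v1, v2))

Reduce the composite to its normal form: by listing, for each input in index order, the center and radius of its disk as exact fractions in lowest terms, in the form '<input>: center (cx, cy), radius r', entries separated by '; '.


Follow each v-input down from d3: c' goes to c + r*c', radius to r*r'.
input v5: applying the 1 nested substitution gives center (0, 1/2), radius 1/12
input v6: applying the 2 nested substitutions gives center (1/2, -9/20), radius 1/120
input v4: applying the 2 nested substitutions gives center (1/2, -19/40), radius 1/120
input v3: applying the 2 nested substitutions gives center (9/20, -1/2), radius 1/120
input v1: applying the 2 nested substitutions gives center (-23/48, -11/24), radius 1/120
input v2: applying the 2 nested substitutions gives center (-1/2, -13/24), radius 1/144

v1: center (-23/48, -11/24), radius 1/120; v2: center (-1/2, -13/24), radius 1/144; v3: center (9/20, -1/2), radius 1/120; v4: center (1/2, -19/40), radius 1/120; v5: center (0, 1/2), radius 1/12; v6: center (1/2, -9/20), radius 1/120


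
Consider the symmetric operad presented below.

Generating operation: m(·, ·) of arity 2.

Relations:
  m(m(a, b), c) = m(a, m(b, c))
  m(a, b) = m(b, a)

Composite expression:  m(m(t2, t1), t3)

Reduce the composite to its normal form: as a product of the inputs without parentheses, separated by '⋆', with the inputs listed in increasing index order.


Both nesting and order wash out for m; what remains is which t's occur.
m(t2, t1) collapses to t2 ⋆ t1
m(m(t2, t1), t3) collapses to t2 ⋆ t1 ⋆ t3
the factors in increasing index order: t1 ⋆ t2 ⋆ t3

t1 ⋆ t2 ⋆ t3


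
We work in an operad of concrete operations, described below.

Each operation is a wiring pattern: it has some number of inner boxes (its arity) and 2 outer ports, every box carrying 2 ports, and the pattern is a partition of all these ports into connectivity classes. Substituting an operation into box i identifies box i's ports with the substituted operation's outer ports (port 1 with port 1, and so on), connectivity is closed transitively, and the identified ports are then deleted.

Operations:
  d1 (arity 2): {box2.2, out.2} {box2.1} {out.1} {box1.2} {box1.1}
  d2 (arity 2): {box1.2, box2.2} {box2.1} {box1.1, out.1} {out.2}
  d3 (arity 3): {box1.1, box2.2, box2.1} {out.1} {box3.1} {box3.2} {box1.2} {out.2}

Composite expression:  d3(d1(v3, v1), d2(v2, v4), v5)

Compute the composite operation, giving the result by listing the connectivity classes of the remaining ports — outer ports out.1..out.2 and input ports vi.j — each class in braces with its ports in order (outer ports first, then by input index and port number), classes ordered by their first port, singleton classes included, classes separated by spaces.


{out.1} {out.2} {v1.1} {v1.2} {v2.1} {v2.2, v4.2} {v3.1} {v3.2} {v4.1} {v5.1} {v5.2}

Treat the ports identified at d3 as solder joints: merge, then drop.
d1 over (v3, v1) gives {out.1} {out.2, v1.2} {v1.1} {v3.1} {v3.2}, out.j being that stage's outer ports
d2 over (v2, v4) gives {out.1, v2.1} {out.2} {v2.2, v4.2} {v4.1}, out.j being that stage's outer ports
d3 over (v3, v1, v2, v4, v5) gives {out.1} {out.2} {v1.1} {v1.2} {v2.1} {v2.2, v4.2} {v3.1} {v3.2} {v4.1} {v5.1} {v5.2}, out.j being that stage's outer ports


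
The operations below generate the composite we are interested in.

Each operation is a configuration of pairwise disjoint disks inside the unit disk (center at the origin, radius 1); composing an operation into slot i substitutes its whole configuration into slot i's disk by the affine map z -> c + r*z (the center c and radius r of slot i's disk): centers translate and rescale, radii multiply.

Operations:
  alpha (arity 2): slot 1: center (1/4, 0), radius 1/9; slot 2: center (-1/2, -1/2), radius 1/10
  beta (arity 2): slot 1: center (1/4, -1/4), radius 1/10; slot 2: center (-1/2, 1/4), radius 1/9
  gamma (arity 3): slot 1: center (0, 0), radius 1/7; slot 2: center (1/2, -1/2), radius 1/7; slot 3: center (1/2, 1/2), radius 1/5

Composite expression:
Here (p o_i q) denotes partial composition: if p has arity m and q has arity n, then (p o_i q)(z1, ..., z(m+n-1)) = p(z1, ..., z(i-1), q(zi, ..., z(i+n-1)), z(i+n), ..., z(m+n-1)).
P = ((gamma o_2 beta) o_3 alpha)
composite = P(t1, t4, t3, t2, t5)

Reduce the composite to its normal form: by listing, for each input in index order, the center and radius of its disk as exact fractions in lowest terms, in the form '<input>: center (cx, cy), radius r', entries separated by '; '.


t1: center (0, 0), radius 1/7; t2: center (53/126, -17/36), radius 1/630; t3: center (109/252, -13/28), radius 1/567; t4: center (15/28, -15/28), radius 1/70; t5: center (1/2, 1/2), radius 1/5

Each t-disk chains the slot maps above it in gamma; radii multiply.
t1: after 1 affine step, its disk has center (0, 0), radius 1/7
t4: after 2 affine steps, its disk has center (15/28, -15/28), radius 1/70
t3: after 3 affine steps, its disk has center (109/252, -13/28), radius 1/567
t2: after 3 affine steps, its disk has center (53/126, -17/36), radius 1/630
t5: after 1 affine step, its disk has center (1/2, 1/2), radius 1/5


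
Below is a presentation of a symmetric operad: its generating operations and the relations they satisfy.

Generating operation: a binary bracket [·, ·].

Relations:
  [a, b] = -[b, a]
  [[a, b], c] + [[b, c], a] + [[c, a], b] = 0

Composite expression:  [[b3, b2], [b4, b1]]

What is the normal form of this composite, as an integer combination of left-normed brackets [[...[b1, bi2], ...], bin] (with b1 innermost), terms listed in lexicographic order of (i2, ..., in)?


-[[[b1, b4], b2], b3] + [[[b1, b4], b3], b2]

A multilinear Lie element is pinned by b1-initial words (b1 innermost).
Composite bracket: [[b3, b2], [b4, b1]]
Full expansion: 8 signed words from ab - ba (2^3 = 8).
Coefficients come from the b1-initial words:
  from b1b4b2b3, sign -1: term -[[[b1, b4], b2], b3]
  from b1b4b3b2, sign +1: term +[[[b1, b4], b3], b2]


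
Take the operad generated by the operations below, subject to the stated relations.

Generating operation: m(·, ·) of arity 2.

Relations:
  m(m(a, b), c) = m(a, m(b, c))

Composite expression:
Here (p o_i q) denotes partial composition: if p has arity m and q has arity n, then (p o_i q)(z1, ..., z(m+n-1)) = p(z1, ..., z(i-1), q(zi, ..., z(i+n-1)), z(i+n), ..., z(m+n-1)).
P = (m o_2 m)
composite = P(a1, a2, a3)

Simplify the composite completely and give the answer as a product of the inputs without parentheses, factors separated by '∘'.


Every regrouping of m is equal, so read the a-inputs in written order.
m(a2, a3) reduces to a2 ∘ a3
m(a1, m(a2, a3)) reduces to a1 ∘ a2 ∘ a3

a1 ∘ a2 ∘ a3


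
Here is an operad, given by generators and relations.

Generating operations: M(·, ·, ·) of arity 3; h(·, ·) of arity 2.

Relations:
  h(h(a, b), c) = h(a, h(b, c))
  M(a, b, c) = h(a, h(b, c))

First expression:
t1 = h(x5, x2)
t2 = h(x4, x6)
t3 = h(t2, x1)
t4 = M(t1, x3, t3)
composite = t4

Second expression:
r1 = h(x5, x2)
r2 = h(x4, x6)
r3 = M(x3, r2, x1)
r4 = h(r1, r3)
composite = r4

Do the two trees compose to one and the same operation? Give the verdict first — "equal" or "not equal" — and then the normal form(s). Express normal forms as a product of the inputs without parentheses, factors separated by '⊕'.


Reducing the first expression gives x5 ⊕ x2 ⊕ x3 ⊕ x4 ⊕ x6 ⊕ x1
Reducing the second expression gives x5 ⊕ x2 ⊕ x3 ⊕ x4 ⊕ x6 ⊕ x1
The forms coincide; equal.

equal: each reduces to x5 ⊕ x2 ⊕ x3 ⊕ x4 ⊕ x6 ⊕ x1


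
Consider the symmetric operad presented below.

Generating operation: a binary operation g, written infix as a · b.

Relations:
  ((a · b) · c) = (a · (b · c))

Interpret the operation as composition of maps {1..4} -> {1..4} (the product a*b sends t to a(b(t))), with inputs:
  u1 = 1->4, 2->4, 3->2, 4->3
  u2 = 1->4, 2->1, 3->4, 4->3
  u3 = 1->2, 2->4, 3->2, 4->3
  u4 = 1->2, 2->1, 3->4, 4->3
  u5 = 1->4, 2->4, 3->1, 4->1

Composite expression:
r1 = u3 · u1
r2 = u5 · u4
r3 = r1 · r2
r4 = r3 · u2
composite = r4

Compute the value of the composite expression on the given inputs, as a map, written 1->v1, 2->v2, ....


1->3, 2->2, 3->3, 4->3

(u3 · u1) = 1->3, 2->3, 3->4, 4->2
(u5 · u4) = 1->4, 2->4, 3->1, 4->1
((u3 · u1) · (u5 · u4)) = 1->2, 2->2, 3->3, 4->3
(((u3 · u1) · (u5 · u4)) · u2) = 1->3, 2->2, 3->3, 4->3


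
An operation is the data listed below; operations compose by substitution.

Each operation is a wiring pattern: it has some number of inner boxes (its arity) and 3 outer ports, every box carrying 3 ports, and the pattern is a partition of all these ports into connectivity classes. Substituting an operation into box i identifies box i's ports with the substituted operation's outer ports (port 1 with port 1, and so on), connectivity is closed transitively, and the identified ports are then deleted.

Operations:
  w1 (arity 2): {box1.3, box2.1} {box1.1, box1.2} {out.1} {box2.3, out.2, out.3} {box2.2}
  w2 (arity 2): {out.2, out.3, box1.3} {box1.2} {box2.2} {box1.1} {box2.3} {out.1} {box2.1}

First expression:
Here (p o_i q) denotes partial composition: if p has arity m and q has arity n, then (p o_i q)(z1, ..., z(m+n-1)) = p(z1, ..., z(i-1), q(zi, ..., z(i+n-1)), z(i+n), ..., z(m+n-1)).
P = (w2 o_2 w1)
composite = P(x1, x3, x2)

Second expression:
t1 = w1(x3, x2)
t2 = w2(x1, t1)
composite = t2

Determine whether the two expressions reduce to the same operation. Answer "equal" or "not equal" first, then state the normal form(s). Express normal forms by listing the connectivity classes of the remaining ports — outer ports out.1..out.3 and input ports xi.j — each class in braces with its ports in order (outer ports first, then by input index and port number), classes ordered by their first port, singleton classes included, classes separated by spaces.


equal; the common form is {out.1} {out.2, out.3, x1.3} {x1.1} {x1.2} {x2.1, x3.3} {x2.2} {x2.3} {x3.1, x3.2}
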